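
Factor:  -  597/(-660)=199/220 = 2^(- 2 )*5^ (-1 )*11^(-1 )*199^1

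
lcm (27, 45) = 135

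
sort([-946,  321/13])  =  [ - 946,321/13]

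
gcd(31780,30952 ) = 4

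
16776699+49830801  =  66607500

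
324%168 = 156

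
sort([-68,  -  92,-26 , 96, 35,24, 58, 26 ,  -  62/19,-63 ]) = [-92, - 68, - 63, - 26 , - 62/19,24, 26, 35, 58, 96]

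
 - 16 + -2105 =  - 2121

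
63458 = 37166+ 26292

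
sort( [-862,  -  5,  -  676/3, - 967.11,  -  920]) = [ - 967.11, - 920, - 862,-676/3, - 5 ] 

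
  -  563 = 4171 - 4734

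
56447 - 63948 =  - 7501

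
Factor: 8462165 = 5^1*1692433^1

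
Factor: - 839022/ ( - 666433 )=2^1*3^1 *139837^1 *666433^( - 1)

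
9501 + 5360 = 14861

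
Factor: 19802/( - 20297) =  - 2^1*9901^1*20297^( -1)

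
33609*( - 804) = - 27021636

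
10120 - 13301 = -3181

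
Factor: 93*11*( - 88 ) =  - 90024 = - 2^3*3^1*11^2*31^1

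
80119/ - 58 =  - 1382 + 37/58=- 1381.36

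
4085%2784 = 1301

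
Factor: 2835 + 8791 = 2^1*5813^1 = 11626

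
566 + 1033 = 1599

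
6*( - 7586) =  - 45516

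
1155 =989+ 166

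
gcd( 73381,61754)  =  77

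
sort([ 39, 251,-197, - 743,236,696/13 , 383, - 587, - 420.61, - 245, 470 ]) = [ - 743, - 587,- 420.61, - 245,-197, 39,696/13, 236, 251,383 , 470 ]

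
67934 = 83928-15994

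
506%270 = 236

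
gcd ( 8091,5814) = 9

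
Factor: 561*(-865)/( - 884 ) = 28545/52 = 2^( - 2)*3^1*5^1 * 11^1*13^( - 1)*173^1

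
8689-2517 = 6172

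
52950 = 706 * 75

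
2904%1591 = 1313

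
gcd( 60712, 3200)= 8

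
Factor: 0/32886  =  0 = 0^1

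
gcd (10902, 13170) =6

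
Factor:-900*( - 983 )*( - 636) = - 562669200 =- 2^4 * 3^3*5^2*53^1*983^1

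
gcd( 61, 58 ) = 1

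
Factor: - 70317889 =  - 31^1*2268319^1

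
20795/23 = 904 + 3/23=   904.13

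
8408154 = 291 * 28894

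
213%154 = 59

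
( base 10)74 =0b1001010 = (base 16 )4a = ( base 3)2202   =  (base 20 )3E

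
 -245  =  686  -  931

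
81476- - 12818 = 94294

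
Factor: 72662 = 2^1*47^1 *773^1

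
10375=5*2075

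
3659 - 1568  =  2091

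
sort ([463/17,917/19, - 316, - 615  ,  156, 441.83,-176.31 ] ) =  [ - 615, - 316, - 176.31, 463/17, 917/19, 156, 441.83]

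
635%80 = 75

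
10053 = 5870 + 4183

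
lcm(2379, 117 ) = 7137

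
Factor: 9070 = 2^1*5^1*907^1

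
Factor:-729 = -3^6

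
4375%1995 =385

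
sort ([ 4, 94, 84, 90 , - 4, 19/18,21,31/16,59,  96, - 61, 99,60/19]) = [ - 61,  -  4, 19/18,31/16, 60/19,4 , 21,59, 84, 90, 94, 96,  99 ] 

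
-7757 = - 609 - 7148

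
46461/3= 15487  =  15487.00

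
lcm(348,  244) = 21228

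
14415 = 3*4805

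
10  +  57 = 67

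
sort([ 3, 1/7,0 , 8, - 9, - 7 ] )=[  -  9 , - 7,0 , 1/7,  3, 8 ] 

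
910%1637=910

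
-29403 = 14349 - 43752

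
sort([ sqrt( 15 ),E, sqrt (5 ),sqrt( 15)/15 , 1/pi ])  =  [ sqrt (15 )/15,  1/pi,sqrt( 5 ), E , sqrt( 15 )] 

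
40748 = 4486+36262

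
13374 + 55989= 69363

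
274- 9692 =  - 9418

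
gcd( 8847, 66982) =1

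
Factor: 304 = 2^4*19^1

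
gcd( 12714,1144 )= 26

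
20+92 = 112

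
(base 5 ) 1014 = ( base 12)b2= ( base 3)11222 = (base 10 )134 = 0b10000110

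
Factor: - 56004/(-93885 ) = 18668/31295=2^2 * 5^(-1)*11^( -1 )*13^1*359^1*569^( - 1 )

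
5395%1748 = 151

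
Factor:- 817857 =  - 3^4*23^1* 439^1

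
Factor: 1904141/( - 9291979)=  -17^( - 1)*241^1*7901^1*546587^( - 1) 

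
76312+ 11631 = 87943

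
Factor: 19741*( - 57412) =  - 2^2*19^1 * 31^1*463^1 *1039^1 = - 1133370292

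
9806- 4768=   5038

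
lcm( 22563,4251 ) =293319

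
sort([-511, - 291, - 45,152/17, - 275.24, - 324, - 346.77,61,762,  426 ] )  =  [ - 511, - 346.77, - 324, - 291, - 275.24, - 45,152/17, 61 , 426,  762 ] 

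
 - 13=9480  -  9493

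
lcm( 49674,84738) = 1440546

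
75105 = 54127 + 20978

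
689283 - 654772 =34511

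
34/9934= 17/4967  =  0.00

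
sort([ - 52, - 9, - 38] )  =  [  -  52 , - 38,-9 ]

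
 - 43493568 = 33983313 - 77476881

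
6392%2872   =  648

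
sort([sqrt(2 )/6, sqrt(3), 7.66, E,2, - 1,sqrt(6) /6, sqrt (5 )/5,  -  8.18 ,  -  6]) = [ - 8.18, - 6, - 1,sqrt ( 2) /6, sqrt(6) /6,sqrt(5) /5, sqrt(3 ),2, E, 7.66]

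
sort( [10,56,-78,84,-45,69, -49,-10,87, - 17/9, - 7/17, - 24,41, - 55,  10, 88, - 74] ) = [ - 78, - 74,  -  55, - 49,-45,  -  24, - 10, - 17/9 ,-7/17, 10, 10, 41, 56, 69,84, 87 , 88]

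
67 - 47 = 20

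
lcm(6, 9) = 18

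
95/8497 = 95/8497 = 0.01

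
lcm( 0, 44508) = 0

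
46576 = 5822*8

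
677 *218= 147586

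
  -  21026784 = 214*( - 98256)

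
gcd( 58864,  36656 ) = 16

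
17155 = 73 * 235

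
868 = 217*4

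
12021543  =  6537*1839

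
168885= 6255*27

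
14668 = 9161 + 5507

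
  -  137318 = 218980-356298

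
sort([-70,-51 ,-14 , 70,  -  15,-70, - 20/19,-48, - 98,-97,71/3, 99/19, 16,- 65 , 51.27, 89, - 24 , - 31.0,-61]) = [ - 98,-97,-70, - 70,-65 ,-61,-51,-48,-31.0, - 24, - 15, - 14,  -  20/19, 99/19,16,71/3,  51.27, 70,  89]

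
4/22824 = 1/5706 = 0.00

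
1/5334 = 1/5334 = 0.00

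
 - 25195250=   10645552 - 35840802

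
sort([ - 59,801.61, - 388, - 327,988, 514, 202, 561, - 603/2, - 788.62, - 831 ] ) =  [-831,-788.62, - 388, - 327, - 603/2, - 59 , 202, 514,561,801.61 , 988]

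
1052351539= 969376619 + 82974920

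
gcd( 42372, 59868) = 36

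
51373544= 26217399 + 25156145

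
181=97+84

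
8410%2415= 1165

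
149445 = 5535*27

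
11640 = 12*970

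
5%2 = 1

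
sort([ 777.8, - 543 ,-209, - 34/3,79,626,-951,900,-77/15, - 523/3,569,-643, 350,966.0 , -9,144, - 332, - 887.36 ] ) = [-951, - 887.36, -643, - 543, - 332, - 209 ,  -  523/3, - 34/3, - 9, - 77/15,79,144 , 350,  569,626,777.8, 900,966.0 ]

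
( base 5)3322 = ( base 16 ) 1ce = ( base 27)h3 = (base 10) 462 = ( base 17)1A3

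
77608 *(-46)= -3569968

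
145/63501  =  145/63501 = 0.00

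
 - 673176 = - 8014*84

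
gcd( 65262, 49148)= 2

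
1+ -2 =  - 1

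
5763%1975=1813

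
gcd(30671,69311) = 1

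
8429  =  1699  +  6730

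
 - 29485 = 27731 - 57216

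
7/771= 7/771 = 0.01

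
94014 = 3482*27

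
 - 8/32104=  - 1 + 4012/4013 = - 0.00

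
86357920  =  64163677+22194243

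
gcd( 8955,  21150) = 45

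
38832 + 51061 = 89893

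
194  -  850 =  -656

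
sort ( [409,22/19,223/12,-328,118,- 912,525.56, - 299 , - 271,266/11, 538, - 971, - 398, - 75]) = [-971, - 912, - 398, - 328, - 299, - 271, - 75,22/19 , 223/12,  266/11,118,409, 525.56,538 ]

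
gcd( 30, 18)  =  6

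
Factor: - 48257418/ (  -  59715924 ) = 8042903/9952654= 2^(- 1 )*11^1*347^( -1)*14341^(  -  1) * 731173^1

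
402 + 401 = 803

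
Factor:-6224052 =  - 2^2* 3^1*509^1* 1019^1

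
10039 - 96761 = - 86722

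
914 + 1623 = 2537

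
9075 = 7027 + 2048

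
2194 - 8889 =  - 6695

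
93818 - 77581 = 16237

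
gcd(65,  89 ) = 1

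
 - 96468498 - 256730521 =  - 353199019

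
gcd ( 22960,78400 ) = 560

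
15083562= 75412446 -60328884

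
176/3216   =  11/201 = 0.05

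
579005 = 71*8155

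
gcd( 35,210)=35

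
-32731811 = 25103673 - 57835484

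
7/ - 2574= -1 + 2567/2574=- 0.00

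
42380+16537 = 58917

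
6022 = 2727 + 3295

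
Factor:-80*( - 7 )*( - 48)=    - 2^8*3^1*5^1*7^1 = - 26880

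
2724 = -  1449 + 4173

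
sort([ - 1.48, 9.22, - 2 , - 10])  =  [ - 10, - 2,-1.48, 9.22]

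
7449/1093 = 7449/1093 =6.82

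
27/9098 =27/9098 = 0.00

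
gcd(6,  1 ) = 1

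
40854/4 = 20427/2 = 10213.50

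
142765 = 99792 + 42973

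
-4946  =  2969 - 7915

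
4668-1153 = 3515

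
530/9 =58 +8/9= 58.89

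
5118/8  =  639 + 3/4 = 639.75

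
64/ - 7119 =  - 64/7119 = - 0.01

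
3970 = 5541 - 1571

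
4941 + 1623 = 6564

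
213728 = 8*26716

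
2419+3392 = 5811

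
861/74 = 861/74 = 11.64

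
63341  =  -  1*( - 63341 )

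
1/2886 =1/2886 = 0.00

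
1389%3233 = 1389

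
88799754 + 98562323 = 187362077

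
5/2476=5/2476 = 0.00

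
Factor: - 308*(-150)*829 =2^3 * 3^1 * 5^2 * 7^1 * 11^1 * 829^1 = 38299800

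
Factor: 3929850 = 2^1 * 3^3*5^2*41^1*71^1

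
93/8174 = 93/8174 =0.01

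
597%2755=597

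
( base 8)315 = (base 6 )541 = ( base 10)205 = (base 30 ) 6p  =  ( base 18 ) b7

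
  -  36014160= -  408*88270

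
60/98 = 30/49= 0.61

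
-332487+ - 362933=-695420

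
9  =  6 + 3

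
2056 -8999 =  - 6943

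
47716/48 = 11929/12= 994.08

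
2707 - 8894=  - 6187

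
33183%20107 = 13076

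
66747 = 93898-27151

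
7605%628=69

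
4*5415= 21660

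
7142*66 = 471372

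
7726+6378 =14104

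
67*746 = 49982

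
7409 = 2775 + 4634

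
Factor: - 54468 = -2^2*3^2*17^1*89^1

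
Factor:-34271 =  - 43^1*797^1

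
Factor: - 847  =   - 7^1 * 11^2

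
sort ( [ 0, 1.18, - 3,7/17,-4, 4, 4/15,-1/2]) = [-4, - 3, - 1/2 , 0,4/15, 7/17, 1.18, 4 ]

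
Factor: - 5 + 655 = 650 = 2^1*5^2*13^1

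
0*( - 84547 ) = 0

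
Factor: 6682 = 2^1 * 13^1 * 257^1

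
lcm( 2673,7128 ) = 21384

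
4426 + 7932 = 12358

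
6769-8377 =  -1608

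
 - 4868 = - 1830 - 3038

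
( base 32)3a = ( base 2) 1101010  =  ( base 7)211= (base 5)411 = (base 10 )106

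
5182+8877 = 14059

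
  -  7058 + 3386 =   -  3672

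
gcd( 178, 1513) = 89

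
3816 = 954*4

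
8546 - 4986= 3560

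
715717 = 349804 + 365913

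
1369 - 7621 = -6252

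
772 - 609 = 163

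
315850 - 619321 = -303471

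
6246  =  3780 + 2466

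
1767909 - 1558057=209852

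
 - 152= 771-923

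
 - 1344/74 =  - 672/37 = - 18.16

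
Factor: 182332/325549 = 2^2*7^( - 1 )*79^1*577^1*46507^( - 1) 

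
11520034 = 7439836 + 4080198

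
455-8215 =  - 7760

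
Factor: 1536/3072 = 1/2 = 2^(- 1 )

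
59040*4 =236160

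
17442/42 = 2907/7  =  415.29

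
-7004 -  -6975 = -29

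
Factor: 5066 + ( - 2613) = 11^1* 223^1=   2453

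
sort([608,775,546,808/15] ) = [808/15,546, 608,775] 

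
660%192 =84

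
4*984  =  3936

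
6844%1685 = 104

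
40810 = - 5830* ( - 7)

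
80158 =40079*2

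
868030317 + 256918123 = 1124948440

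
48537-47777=760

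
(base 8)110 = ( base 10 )72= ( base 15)4C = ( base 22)36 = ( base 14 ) 52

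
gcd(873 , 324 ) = 9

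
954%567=387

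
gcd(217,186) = 31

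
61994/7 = 8856 + 2/7=8856.29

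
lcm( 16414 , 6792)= 196968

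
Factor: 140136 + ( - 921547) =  - 349^1*2239^1 = - 781411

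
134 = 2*67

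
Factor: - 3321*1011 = - 3357531 = - 3^5*41^1*337^1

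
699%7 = 6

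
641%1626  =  641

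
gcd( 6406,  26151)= 1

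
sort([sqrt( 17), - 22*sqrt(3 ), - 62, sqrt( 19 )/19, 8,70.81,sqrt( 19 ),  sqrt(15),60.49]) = [  -  62, - 22 * sqrt( 3),  sqrt(19 )/19,sqrt (15 ),sqrt( 17) , sqrt(19),8,60.49,70.81] 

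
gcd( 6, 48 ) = 6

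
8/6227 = 8/6227 = 0.00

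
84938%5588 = 1118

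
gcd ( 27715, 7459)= 1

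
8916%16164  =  8916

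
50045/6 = 8340 + 5/6 = 8340.83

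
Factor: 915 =3^1*5^1*61^1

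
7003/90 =7003/90 = 77.81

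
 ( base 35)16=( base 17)27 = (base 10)41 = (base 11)38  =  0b101001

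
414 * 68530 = 28371420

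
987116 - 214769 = 772347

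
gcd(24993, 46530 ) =9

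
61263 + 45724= 106987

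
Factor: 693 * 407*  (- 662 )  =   - 2^1*3^2 *7^1*11^2*37^1*331^1 =-  186717762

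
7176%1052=864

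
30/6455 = 6/1291 = 0.00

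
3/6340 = 3/6340 = 0.00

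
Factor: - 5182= - 2^1*2591^1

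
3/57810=1/19270 = 0.00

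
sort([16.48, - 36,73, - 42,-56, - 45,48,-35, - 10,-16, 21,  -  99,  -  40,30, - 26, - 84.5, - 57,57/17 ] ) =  [ - 99, - 84.5,-57,  -  56, - 45, - 42,- 40, - 36, - 35, - 26, - 16, - 10,57/17,16.48,21, 30,48, 73 ] 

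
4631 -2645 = 1986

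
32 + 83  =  115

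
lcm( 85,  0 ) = 0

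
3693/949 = 3693/949  =  3.89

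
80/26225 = 16/5245 = 0.00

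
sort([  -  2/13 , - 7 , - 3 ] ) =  [ - 7, - 3, - 2/13 ]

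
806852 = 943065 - 136213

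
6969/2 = 3484 + 1/2 = 3484.50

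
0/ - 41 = 0/1= -0.00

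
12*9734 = 116808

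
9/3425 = 9/3425 = 0.00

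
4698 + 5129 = 9827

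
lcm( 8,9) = 72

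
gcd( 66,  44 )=22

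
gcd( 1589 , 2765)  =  7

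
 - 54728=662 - 55390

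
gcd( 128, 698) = 2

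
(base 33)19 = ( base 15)2C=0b101010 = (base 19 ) 24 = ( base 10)42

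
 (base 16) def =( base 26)575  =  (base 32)3ff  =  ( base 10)3567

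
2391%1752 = 639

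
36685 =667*55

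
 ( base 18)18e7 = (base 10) 8683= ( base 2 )10000111101011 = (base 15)288d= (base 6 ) 104111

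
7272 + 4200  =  11472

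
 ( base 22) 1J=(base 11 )38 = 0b101001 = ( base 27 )1e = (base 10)41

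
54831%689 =400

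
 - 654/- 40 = 16 + 7/20 = 16.35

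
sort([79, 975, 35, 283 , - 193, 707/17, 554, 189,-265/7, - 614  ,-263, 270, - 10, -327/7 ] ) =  [ - 614, - 263, - 193, - 327/7, - 265/7, - 10,  35,707/17,  79,  189, 270,283, 554, 975]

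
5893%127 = 51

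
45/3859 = 45/3859 = 0.01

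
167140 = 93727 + 73413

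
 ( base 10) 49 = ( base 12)41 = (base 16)31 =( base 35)1e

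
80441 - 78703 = 1738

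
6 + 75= 81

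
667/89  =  667/89 = 7.49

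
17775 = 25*711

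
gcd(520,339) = 1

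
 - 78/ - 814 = 39/407= 0.10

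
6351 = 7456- 1105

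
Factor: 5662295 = 5^1 *37^1*127^1 * 241^1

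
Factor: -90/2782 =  - 3^2*5^1*13^( - 1)*107^( -1 ) = - 45/1391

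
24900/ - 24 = - 1038 + 1/2 = - 1037.50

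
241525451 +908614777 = 1150140228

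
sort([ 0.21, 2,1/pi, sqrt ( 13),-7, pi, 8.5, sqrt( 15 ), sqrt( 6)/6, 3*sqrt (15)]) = [- 7 , 0.21,1/pi,sqrt (6 )/6, 2, pi,sqrt( 13), sqrt( 15 ), 8.5, 3*sqrt(15)]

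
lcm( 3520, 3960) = 31680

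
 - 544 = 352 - 896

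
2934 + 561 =3495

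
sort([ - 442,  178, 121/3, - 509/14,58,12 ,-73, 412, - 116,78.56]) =[ - 442, - 116, - 73,  -  509/14,12, 121/3,58, 78.56, 178, 412 ]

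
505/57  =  8 + 49/57 = 8.86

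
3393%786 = 249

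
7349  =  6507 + 842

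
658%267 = 124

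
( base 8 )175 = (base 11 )104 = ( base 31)41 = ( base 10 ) 125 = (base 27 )4H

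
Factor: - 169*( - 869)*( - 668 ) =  - 98103148= - 2^2*11^1*13^2*79^1*167^1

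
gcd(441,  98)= 49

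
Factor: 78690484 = 2^2*17^1*1157213^1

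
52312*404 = 21134048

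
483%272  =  211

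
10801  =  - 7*( - 1543)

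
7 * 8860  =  62020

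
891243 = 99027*9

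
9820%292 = 184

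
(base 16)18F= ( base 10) 399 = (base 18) 143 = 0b110001111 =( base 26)f9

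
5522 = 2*2761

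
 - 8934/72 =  - 125  +  11/12 = - 124.08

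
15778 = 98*161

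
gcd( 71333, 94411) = 1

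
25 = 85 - 60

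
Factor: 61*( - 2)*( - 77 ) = 9394 = 2^1*7^1*11^1 * 61^1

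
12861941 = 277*46433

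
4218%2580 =1638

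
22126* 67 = 1482442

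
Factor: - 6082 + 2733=  -  3349=- 17^1 * 197^1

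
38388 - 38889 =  - 501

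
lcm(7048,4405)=35240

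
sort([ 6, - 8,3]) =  [-8, 3, 6]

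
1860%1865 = 1860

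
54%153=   54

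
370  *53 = 19610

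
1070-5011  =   - 3941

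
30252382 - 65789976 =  - 35537594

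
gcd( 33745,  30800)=5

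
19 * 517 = 9823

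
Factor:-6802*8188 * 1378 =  - 76747401328 = - 2^4*13^1* 19^1*23^1*53^1 * 89^1*179^1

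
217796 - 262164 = - 44368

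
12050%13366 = 12050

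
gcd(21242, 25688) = 494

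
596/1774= 298/887 = 0.34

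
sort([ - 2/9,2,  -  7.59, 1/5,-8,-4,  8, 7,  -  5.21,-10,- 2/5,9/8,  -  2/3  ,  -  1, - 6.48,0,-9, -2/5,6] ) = [ - 10, - 9 , -8, - 7.59, - 6.48, - 5.21 , - 4 , - 1, - 2/3,  -  2/5,  -  2/5,- 2/9, 0,  1/5, 9/8, 2,  6, 7, 8]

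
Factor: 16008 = 2^3*3^1*23^1 * 29^1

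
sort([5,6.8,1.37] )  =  [ 1.37,5, 6.8 ] 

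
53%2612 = 53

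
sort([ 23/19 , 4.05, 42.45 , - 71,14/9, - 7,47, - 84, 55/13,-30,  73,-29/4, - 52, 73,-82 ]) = [ - 84,  -  82,-71,-52, - 30, - 29/4, - 7,23/19, 14/9, 4.05, 55/13, 42.45, 47 , 73, 73]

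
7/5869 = 7/5869 = 0.00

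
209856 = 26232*8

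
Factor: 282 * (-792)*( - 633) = 2^4*3^4*11^1*47^1*211^1 = 141376752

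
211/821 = 211/821 = 0.26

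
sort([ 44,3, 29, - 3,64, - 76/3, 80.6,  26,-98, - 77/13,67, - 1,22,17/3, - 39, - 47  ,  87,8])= [ - 98, - 47, - 39, - 76/3, - 77/13, - 3,-1,3,17/3,8,22 , 26, 29,44, 64, 67, 80.6,87]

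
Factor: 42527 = 23^1*43^2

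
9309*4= 37236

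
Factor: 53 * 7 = 371=7^1*53^1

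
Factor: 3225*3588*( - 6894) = - 2^3 * 3^4 * 5^2*13^1*23^1 * 43^1*383^1=- 79772542200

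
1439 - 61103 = -59664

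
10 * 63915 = 639150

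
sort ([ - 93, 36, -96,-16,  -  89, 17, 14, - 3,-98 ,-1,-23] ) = [ - 98, - 96, - 93,-89, -23,  -  16, - 3, - 1, 14, 17,36]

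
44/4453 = 44/4453 = 0.01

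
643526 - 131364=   512162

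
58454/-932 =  - 29227/466 = - 62.72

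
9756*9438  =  92077128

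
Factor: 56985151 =809^1*  70439^1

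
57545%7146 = 377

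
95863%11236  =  5975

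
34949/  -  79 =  - 34949/79 = - 442.39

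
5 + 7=12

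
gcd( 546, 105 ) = 21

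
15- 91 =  - 76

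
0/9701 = 0  =  0.00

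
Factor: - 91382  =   - 2^1 * 45691^1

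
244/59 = 4 + 8/59 = 4.14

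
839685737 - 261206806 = 578478931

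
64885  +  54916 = 119801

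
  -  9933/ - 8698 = 1 +1235/8698  =  1.14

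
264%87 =3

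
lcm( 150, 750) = 750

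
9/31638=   3/10546 = 0.00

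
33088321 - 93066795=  - 59978474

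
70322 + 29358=99680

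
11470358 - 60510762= - 49040404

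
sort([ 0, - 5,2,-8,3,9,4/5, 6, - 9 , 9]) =[ - 9, - 8,  -  5, 0, 4/5, 2,  3,  6 , 9,9]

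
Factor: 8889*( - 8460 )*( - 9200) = 2^6*3^3*5^3*23^1* 47^1  *  2963^1 = 691848648000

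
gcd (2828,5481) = 7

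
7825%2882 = 2061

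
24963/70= 356 + 43/70 = 356.61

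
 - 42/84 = - 1 + 1/2 = - 0.50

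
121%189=121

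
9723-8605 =1118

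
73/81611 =73/81611 = 0.00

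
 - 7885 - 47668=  - 55553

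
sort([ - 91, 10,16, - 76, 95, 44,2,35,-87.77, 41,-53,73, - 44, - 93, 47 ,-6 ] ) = [ - 93, - 91 , - 87.77, - 76,- 53, - 44, - 6, 2, 10, 16, 35, 41 , 44,47, 73, 95 ]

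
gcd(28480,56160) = 160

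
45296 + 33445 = 78741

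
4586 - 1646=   2940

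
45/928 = 45/928 = 0.05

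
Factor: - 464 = -2^4 * 29^1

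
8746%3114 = 2518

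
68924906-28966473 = 39958433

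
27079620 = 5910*4582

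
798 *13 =10374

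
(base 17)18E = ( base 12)307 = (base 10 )439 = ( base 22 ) jl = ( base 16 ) 1b7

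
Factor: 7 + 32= 39 = 3^1*13^1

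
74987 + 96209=171196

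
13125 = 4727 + 8398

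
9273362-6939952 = 2333410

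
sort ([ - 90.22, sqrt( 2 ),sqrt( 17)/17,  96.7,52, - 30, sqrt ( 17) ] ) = [ - 90.22, - 30,sqrt( 17 )/17 , sqrt (2 ),sqrt(17),52,96.7]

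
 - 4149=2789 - 6938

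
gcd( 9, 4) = 1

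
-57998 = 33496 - 91494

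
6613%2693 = 1227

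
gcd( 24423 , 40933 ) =1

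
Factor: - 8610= -2^1*3^1*5^1*7^1*41^1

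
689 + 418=1107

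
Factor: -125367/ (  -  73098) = 319/186 = 2^ (-1)*3^(-1)*11^1*29^1 * 31^ ( -1)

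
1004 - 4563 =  - 3559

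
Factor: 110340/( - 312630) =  - 6/17 = -  2^1 *3^1*17^( - 1 ) 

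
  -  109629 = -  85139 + - 24490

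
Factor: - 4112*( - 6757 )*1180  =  2^6*5^1*29^1*59^1*233^1*257^1 = 32786045120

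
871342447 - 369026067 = 502316380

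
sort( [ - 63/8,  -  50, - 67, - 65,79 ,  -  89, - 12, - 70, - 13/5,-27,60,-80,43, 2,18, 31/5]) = [ - 89, - 80, - 70, - 67,- 65, - 50, - 27, - 12, - 63/8 , - 13/5, 2 , 31/5,18,43 , 60, 79 ] 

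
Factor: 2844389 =17^1*167317^1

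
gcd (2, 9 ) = 1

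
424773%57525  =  22098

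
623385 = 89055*7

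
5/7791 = 5/7791 = 0.00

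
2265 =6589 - 4324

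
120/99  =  40/33 = 1.21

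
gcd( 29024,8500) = 4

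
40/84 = 10/21  =  0.48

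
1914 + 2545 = 4459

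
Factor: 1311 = 3^1*19^1*23^1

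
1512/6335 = 216/905= 0.24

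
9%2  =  1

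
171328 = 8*21416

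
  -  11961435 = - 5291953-6669482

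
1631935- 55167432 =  - 53535497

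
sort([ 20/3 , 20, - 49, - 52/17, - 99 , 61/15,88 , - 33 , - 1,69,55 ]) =[ - 99, -49,-33 , -52/17, - 1,61/15,20/3,20,  55, 69,88]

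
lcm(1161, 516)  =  4644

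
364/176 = 2 + 3/44  =  2.07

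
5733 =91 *63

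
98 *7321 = 717458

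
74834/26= 37417/13 =2878.23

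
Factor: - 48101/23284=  - 2^( - 2) * 103^1*467^1*5821^( - 1 ) 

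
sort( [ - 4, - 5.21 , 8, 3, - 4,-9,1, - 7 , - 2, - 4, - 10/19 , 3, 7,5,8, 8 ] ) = [ -9 , - 7, - 5.21, - 4, - 4,-4, - 2, - 10/19,1, 3,3, 5, 7,8,8, 8]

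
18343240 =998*18380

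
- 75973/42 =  - 75973/42 = - 1808.88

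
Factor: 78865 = 5^1 * 15773^1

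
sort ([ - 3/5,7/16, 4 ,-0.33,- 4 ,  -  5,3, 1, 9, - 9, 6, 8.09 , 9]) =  [ - 9,-5, - 4, - 3/5, - 0.33,7/16, 1, 3, 4, 6, 8.09, 9,9]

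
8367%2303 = 1458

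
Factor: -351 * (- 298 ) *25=2614950 = 2^1*3^3*5^2*13^1 * 149^1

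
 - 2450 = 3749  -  6199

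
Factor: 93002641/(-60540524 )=-2^( -2 ) * 11^( - 1) * 1375921^( - 1 )*93002641^1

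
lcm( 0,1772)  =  0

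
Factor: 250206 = 2^1*3^1 *11^1*17^1*223^1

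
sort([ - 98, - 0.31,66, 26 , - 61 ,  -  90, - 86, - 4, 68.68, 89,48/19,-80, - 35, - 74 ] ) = [  -  98,- 90  ,-86, - 80, -74, - 61, - 35,-4,-0.31 , 48/19,26, 66,68.68,89 ]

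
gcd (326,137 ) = 1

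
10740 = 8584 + 2156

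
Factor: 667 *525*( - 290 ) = -101550750 = - 2^1 * 3^1*5^3*7^1 *23^1*29^2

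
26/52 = 1/2 =0.50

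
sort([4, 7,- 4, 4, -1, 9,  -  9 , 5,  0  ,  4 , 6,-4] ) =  [ - 9, -4, - 4, - 1, 0, 4,4,4,5,6, 7, 9 ]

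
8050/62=129 + 26/31 = 129.84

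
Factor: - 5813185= -5^1 * 7^1*41^1* 4051^1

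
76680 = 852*90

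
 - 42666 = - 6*7111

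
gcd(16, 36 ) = 4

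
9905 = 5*1981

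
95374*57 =5436318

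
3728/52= 932/13 = 71.69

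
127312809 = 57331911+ 69980898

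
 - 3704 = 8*(  -  463)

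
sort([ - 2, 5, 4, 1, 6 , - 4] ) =[ - 4 , - 2,1,4, 5,6] 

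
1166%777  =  389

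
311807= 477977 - 166170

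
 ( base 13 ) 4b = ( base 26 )2b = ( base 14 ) 47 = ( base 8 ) 77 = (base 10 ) 63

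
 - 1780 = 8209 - 9989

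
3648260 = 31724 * 115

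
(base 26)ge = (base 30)EA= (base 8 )656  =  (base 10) 430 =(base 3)120221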